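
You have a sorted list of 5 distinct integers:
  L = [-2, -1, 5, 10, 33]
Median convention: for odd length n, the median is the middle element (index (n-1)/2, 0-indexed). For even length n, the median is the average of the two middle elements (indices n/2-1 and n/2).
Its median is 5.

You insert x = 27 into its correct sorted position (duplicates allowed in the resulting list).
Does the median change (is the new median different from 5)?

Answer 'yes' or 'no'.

Answer: yes

Derivation:
Old median = 5
Insert x = 27
New median = 15/2
Changed? yes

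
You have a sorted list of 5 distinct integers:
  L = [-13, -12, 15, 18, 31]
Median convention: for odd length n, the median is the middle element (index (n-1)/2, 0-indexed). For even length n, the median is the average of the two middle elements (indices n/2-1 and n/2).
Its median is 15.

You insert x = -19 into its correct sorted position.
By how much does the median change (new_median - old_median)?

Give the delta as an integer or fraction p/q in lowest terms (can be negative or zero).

Old median = 15
After inserting x = -19: new sorted = [-19, -13, -12, 15, 18, 31]
New median = 3/2
Delta = 3/2 - 15 = -27/2

Answer: -27/2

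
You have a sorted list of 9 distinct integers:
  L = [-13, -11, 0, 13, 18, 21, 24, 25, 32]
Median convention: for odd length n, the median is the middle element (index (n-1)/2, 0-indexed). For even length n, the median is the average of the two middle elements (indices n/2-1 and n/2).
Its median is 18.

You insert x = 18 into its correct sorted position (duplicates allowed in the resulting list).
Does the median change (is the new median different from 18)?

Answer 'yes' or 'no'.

Answer: no

Derivation:
Old median = 18
Insert x = 18
New median = 18
Changed? no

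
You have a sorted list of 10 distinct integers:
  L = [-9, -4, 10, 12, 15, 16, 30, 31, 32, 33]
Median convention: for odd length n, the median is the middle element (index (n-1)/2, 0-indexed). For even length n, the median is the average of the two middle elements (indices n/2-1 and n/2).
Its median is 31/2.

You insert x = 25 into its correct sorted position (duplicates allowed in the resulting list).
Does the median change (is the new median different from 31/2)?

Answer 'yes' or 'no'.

Answer: yes

Derivation:
Old median = 31/2
Insert x = 25
New median = 16
Changed? yes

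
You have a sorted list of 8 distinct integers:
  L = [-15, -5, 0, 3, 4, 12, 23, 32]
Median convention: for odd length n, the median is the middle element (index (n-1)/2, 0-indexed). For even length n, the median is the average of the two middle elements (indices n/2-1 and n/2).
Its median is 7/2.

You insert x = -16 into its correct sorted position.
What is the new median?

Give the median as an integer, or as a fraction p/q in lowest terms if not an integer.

Answer: 3

Derivation:
Old list (sorted, length 8): [-15, -5, 0, 3, 4, 12, 23, 32]
Old median = 7/2
Insert x = -16
Old length even (8). Middle pair: indices 3,4 = 3,4.
New length odd (9). New median = single middle element.
x = -16: 0 elements are < x, 8 elements are > x.
New sorted list: [-16, -15, -5, 0, 3, 4, 12, 23, 32]
New median = 3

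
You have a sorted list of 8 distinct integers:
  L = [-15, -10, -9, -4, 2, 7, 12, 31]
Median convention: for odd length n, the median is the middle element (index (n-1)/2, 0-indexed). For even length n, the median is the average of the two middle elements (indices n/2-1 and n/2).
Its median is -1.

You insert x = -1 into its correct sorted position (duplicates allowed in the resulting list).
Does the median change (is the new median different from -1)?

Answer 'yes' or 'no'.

Answer: no

Derivation:
Old median = -1
Insert x = -1
New median = -1
Changed? no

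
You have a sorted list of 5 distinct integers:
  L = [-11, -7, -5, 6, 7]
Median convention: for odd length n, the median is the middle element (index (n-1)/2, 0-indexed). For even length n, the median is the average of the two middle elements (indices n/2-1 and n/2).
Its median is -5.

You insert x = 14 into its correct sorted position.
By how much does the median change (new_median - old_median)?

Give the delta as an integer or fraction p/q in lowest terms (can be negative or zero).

Old median = -5
After inserting x = 14: new sorted = [-11, -7, -5, 6, 7, 14]
New median = 1/2
Delta = 1/2 - -5 = 11/2

Answer: 11/2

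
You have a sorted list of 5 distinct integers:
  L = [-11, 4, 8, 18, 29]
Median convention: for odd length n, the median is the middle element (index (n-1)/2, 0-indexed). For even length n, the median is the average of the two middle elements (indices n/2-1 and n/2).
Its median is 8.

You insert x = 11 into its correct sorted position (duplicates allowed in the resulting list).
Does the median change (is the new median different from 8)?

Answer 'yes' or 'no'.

Answer: yes

Derivation:
Old median = 8
Insert x = 11
New median = 19/2
Changed? yes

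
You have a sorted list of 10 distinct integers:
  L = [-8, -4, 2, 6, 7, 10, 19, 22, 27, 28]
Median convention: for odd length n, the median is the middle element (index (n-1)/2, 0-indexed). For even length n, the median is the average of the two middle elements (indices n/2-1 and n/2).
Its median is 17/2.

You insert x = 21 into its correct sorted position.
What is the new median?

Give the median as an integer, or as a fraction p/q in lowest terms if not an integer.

Old list (sorted, length 10): [-8, -4, 2, 6, 7, 10, 19, 22, 27, 28]
Old median = 17/2
Insert x = 21
Old length even (10). Middle pair: indices 4,5 = 7,10.
New length odd (11). New median = single middle element.
x = 21: 7 elements are < x, 3 elements are > x.
New sorted list: [-8, -4, 2, 6, 7, 10, 19, 21, 22, 27, 28]
New median = 10

Answer: 10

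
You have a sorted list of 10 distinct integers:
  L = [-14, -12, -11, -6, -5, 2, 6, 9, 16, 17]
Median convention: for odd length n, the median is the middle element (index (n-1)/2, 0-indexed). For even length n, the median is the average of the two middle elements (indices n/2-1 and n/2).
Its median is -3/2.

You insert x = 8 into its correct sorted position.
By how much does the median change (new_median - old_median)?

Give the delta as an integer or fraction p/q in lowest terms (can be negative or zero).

Answer: 7/2

Derivation:
Old median = -3/2
After inserting x = 8: new sorted = [-14, -12, -11, -6, -5, 2, 6, 8, 9, 16, 17]
New median = 2
Delta = 2 - -3/2 = 7/2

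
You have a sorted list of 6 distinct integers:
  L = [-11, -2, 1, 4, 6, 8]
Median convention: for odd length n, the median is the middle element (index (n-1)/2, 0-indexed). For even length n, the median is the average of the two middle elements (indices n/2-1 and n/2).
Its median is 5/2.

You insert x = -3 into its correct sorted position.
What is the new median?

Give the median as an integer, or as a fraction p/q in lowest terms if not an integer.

Old list (sorted, length 6): [-11, -2, 1, 4, 6, 8]
Old median = 5/2
Insert x = -3
Old length even (6). Middle pair: indices 2,3 = 1,4.
New length odd (7). New median = single middle element.
x = -3: 1 elements are < x, 5 elements are > x.
New sorted list: [-11, -3, -2, 1, 4, 6, 8]
New median = 1

Answer: 1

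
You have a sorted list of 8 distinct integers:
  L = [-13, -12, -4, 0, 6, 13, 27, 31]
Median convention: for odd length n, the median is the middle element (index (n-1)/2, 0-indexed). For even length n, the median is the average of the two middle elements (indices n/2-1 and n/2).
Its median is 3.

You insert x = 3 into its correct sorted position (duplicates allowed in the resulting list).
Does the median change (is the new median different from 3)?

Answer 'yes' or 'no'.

Answer: no

Derivation:
Old median = 3
Insert x = 3
New median = 3
Changed? no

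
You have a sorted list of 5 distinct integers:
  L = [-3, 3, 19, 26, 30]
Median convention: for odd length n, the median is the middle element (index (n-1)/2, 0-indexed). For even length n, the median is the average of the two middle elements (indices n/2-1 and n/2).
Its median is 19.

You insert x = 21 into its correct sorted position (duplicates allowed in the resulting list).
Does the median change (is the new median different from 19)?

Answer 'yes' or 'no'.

Old median = 19
Insert x = 21
New median = 20
Changed? yes

Answer: yes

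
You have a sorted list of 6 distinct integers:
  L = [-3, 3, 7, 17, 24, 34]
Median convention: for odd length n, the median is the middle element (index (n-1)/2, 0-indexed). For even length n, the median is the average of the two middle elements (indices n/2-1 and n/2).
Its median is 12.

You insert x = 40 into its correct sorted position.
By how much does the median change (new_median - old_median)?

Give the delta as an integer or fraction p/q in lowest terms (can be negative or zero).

Old median = 12
After inserting x = 40: new sorted = [-3, 3, 7, 17, 24, 34, 40]
New median = 17
Delta = 17 - 12 = 5

Answer: 5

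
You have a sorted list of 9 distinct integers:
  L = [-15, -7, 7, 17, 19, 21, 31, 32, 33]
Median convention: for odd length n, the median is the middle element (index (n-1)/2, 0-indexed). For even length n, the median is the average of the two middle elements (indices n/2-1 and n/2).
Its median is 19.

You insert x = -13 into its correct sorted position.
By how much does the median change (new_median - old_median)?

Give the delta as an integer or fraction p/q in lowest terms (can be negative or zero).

Answer: -1

Derivation:
Old median = 19
After inserting x = -13: new sorted = [-15, -13, -7, 7, 17, 19, 21, 31, 32, 33]
New median = 18
Delta = 18 - 19 = -1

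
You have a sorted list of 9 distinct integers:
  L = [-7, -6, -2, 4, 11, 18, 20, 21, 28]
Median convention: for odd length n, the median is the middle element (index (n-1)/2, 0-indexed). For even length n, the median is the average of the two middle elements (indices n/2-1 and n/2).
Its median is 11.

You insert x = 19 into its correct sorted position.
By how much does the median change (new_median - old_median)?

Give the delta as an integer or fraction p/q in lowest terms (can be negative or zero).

Answer: 7/2

Derivation:
Old median = 11
After inserting x = 19: new sorted = [-7, -6, -2, 4, 11, 18, 19, 20, 21, 28]
New median = 29/2
Delta = 29/2 - 11 = 7/2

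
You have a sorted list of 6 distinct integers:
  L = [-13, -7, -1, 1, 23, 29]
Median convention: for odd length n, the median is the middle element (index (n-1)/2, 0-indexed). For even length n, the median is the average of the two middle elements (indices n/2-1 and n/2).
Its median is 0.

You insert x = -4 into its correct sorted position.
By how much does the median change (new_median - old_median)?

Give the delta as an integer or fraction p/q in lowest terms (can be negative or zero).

Old median = 0
After inserting x = -4: new sorted = [-13, -7, -4, -1, 1, 23, 29]
New median = -1
Delta = -1 - 0 = -1

Answer: -1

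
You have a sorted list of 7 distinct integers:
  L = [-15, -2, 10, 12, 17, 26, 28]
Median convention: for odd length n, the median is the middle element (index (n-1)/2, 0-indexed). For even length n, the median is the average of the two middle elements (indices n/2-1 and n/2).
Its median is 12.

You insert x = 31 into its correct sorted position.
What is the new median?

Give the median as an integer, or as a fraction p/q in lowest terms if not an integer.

Answer: 29/2

Derivation:
Old list (sorted, length 7): [-15, -2, 10, 12, 17, 26, 28]
Old median = 12
Insert x = 31
Old length odd (7). Middle was index 3 = 12.
New length even (8). New median = avg of two middle elements.
x = 31: 7 elements are < x, 0 elements are > x.
New sorted list: [-15, -2, 10, 12, 17, 26, 28, 31]
New median = 29/2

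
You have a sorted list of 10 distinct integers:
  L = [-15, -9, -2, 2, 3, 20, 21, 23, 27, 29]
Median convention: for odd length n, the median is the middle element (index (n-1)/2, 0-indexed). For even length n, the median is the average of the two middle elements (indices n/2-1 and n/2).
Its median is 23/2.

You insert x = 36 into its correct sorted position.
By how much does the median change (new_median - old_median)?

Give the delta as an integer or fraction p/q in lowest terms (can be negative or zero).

Answer: 17/2

Derivation:
Old median = 23/2
After inserting x = 36: new sorted = [-15, -9, -2, 2, 3, 20, 21, 23, 27, 29, 36]
New median = 20
Delta = 20 - 23/2 = 17/2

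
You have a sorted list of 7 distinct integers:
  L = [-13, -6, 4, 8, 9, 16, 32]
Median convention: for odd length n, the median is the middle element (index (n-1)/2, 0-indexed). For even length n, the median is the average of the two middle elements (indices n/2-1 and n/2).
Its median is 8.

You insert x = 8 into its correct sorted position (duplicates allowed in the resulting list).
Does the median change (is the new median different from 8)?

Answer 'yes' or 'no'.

Answer: no

Derivation:
Old median = 8
Insert x = 8
New median = 8
Changed? no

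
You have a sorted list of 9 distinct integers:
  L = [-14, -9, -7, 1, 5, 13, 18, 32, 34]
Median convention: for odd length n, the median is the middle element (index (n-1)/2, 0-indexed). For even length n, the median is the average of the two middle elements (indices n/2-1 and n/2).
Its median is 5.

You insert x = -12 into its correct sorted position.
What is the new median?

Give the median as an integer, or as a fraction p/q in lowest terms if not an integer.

Old list (sorted, length 9): [-14, -9, -7, 1, 5, 13, 18, 32, 34]
Old median = 5
Insert x = -12
Old length odd (9). Middle was index 4 = 5.
New length even (10). New median = avg of two middle elements.
x = -12: 1 elements are < x, 8 elements are > x.
New sorted list: [-14, -12, -9, -7, 1, 5, 13, 18, 32, 34]
New median = 3

Answer: 3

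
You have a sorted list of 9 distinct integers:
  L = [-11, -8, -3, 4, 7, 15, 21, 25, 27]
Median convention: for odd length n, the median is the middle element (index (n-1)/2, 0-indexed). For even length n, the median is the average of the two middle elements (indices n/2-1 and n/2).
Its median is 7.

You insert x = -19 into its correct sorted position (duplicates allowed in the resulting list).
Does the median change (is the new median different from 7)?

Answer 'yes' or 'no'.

Old median = 7
Insert x = -19
New median = 11/2
Changed? yes

Answer: yes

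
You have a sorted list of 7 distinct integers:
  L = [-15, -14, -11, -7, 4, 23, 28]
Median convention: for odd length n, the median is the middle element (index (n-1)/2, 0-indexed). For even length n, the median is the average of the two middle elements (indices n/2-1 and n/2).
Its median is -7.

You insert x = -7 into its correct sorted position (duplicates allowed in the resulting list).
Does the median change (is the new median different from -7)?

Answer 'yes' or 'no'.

Answer: no

Derivation:
Old median = -7
Insert x = -7
New median = -7
Changed? no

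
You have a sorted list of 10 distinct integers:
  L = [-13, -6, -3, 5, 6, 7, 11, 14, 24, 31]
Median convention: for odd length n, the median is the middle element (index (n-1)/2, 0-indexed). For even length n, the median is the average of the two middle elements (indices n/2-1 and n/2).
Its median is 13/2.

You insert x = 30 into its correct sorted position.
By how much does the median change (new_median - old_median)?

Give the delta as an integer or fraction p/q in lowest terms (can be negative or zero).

Answer: 1/2

Derivation:
Old median = 13/2
After inserting x = 30: new sorted = [-13, -6, -3, 5, 6, 7, 11, 14, 24, 30, 31]
New median = 7
Delta = 7 - 13/2 = 1/2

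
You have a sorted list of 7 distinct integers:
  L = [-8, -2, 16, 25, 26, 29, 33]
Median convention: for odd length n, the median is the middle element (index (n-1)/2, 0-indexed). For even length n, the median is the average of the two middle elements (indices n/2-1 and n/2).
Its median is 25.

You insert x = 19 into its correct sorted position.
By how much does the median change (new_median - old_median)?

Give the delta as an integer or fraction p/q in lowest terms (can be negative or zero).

Old median = 25
After inserting x = 19: new sorted = [-8, -2, 16, 19, 25, 26, 29, 33]
New median = 22
Delta = 22 - 25 = -3

Answer: -3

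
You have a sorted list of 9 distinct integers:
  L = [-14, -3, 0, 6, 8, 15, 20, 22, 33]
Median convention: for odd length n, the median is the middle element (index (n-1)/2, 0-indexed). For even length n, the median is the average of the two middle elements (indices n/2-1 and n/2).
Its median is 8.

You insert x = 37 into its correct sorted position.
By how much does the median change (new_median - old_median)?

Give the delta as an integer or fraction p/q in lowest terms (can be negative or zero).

Answer: 7/2

Derivation:
Old median = 8
After inserting x = 37: new sorted = [-14, -3, 0, 6, 8, 15, 20, 22, 33, 37]
New median = 23/2
Delta = 23/2 - 8 = 7/2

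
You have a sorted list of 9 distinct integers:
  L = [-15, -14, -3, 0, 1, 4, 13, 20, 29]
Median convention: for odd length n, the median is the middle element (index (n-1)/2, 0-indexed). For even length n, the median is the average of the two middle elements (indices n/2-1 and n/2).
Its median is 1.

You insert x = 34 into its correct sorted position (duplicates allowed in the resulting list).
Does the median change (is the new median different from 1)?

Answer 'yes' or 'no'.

Old median = 1
Insert x = 34
New median = 5/2
Changed? yes

Answer: yes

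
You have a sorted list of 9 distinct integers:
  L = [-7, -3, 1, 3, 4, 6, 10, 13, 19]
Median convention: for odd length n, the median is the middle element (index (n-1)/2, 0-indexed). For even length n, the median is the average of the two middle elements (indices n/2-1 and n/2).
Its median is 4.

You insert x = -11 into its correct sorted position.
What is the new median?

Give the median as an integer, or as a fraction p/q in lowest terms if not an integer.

Old list (sorted, length 9): [-7, -3, 1, 3, 4, 6, 10, 13, 19]
Old median = 4
Insert x = -11
Old length odd (9). Middle was index 4 = 4.
New length even (10). New median = avg of two middle elements.
x = -11: 0 elements are < x, 9 elements are > x.
New sorted list: [-11, -7, -3, 1, 3, 4, 6, 10, 13, 19]
New median = 7/2

Answer: 7/2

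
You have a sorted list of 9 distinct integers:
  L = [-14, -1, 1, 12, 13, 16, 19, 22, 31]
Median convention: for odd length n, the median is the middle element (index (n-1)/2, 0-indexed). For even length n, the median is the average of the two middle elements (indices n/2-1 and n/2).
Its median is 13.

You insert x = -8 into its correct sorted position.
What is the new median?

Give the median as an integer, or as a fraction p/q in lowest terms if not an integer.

Old list (sorted, length 9): [-14, -1, 1, 12, 13, 16, 19, 22, 31]
Old median = 13
Insert x = -8
Old length odd (9). Middle was index 4 = 13.
New length even (10). New median = avg of two middle elements.
x = -8: 1 elements are < x, 8 elements are > x.
New sorted list: [-14, -8, -1, 1, 12, 13, 16, 19, 22, 31]
New median = 25/2

Answer: 25/2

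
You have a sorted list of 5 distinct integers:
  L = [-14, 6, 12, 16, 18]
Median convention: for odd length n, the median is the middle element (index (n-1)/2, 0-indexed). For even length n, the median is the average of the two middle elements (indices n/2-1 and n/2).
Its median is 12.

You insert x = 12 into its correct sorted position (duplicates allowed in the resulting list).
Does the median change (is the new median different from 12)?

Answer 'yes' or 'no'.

Old median = 12
Insert x = 12
New median = 12
Changed? no

Answer: no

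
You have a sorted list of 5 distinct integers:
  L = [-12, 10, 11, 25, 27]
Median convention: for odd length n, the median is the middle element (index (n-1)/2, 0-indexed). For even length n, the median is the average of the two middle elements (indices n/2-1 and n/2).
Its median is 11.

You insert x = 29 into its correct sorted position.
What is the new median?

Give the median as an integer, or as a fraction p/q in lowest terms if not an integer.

Old list (sorted, length 5): [-12, 10, 11, 25, 27]
Old median = 11
Insert x = 29
Old length odd (5). Middle was index 2 = 11.
New length even (6). New median = avg of two middle elements.
x = 29: 5 elements are < x, 0 elements are > x.
New sorted list: [-12, 10, 11, 25, 27, 29]
New median = 18

Answer: 18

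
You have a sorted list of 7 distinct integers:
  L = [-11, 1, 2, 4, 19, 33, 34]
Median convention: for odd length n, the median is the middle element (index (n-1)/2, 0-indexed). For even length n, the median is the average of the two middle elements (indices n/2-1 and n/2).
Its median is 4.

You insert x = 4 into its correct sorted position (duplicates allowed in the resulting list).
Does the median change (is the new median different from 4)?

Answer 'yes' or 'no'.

Answer: no

Derivation:
Old median = 4
Insert x = 4
New median = 4
Changed? no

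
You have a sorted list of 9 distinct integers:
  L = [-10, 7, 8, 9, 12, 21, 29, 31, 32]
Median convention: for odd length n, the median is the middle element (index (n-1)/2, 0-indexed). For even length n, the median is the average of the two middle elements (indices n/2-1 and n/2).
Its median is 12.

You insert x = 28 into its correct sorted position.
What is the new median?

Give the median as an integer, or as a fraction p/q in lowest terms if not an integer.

Answer: 33/2

Derivation:
Old list (sorted, length 9): [-10, 7, 8, 9, 12, 21, 29, 31, 32]
Old median = 12
Insert x = 28
Old length odd (9). Middle was index 4 = 12.
New length even (10). New median = avg of two middle elements.
x = 28: 6 elements are < x, 3 elements are > x.
New sorted list: [-10, 7, 8, 9, 12, 21, 28, 29, 31, 32]
New median = 33/2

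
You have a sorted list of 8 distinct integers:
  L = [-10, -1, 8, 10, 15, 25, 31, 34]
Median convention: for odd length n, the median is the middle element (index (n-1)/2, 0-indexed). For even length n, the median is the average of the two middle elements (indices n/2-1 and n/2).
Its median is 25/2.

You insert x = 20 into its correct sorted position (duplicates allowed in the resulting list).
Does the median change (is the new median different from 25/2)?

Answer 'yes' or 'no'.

Answer: yes

Derivation:
Old median = 25/2
Insert x = 20
New median = 15
Changed? yes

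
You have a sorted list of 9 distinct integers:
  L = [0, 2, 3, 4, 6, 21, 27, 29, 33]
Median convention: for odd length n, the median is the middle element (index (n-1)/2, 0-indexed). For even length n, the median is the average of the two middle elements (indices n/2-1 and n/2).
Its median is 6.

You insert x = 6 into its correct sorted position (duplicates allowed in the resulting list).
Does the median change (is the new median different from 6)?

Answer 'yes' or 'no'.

Old median = 6
Insert x = 6
New median = 6
Changed? no

Answer: no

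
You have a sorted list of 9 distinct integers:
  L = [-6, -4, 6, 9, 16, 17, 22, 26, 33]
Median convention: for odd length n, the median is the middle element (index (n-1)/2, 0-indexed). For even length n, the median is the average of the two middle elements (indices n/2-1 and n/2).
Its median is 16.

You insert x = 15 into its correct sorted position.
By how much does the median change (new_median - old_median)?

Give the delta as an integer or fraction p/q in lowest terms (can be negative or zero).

Answer: -1/2

Derivation:
Old median = 16
After inserting x = 15: new sorted = [-6, -4, 6, 9, 15, 16, 17, 22, 26, 33]
New median = 31/2
Delta = 31/2 - 16 = -1/2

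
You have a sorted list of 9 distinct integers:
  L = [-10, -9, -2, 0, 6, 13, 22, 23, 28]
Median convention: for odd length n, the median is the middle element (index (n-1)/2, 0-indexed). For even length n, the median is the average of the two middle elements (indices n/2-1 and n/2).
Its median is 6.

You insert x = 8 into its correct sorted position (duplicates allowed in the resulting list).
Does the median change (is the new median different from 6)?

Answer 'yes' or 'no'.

Answer: yes

Derivation:
Old median = 6
Insert x = 8
New median = 7
Changed? yes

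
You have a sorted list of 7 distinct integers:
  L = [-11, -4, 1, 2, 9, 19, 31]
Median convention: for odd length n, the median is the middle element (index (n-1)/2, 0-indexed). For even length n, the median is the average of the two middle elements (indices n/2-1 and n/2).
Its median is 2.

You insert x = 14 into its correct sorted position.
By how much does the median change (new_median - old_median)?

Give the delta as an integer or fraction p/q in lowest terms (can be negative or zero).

Old median = 2
After inserting x = 14: new sorted = [-11, -4, 1, 2, 9, 14, 19, 31]
New median = 11/2
Delta = 11/2 - 2 = 7/2

Answer: 7/2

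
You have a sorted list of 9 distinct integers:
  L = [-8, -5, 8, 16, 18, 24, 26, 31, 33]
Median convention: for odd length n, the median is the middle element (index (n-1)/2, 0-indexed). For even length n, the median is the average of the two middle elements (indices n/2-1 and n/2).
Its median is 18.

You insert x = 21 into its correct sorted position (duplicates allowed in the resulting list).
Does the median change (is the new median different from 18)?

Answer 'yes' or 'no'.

Old median = 18
Insert x = 21
New median = 39/2
Changed? yes

Answer: yes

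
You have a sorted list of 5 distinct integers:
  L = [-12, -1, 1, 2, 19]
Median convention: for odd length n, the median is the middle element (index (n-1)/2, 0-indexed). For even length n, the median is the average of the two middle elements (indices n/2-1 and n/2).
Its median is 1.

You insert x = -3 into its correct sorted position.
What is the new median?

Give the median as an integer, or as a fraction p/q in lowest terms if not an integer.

Old list (sorted, length 5): [-12, -1, 1, 2, 19]
Old median = 1
Insert x = -3
Old length odd (5). Middle was index 2 = 1.
New length even (6). New median = avg of two middle elements.
x = -3: 1 elements are < x, 4 elements are > x.
New sorted list: [-12, -3, -1, 1, 2, 19]
New median = 0

Answer: 0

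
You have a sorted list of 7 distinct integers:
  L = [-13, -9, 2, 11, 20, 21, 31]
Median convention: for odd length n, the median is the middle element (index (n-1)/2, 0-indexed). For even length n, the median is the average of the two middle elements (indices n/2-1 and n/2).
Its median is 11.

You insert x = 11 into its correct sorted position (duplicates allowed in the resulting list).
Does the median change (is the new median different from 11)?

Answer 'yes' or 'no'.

Old median = 11
Insert x = 11
New median = 11
Changed? no

Answer: no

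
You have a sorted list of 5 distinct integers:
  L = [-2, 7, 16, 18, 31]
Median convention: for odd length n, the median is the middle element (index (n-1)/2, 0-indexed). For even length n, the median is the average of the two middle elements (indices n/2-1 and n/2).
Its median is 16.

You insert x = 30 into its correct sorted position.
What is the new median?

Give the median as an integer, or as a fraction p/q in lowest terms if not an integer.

Old list (sorted, length 5): [-2, 7, 16, 18, 31]
Old median = 16
Insert x = 30
Old length odd (5). Middle was index 2 = 16.
New length even (6). New median = avg of two middle elements.
x = 30: 4 elements are < x, 1 elements are > x.
New sorted list: [-2, 7, 16, 18, 30, 31]
New median = 17

Answer: 17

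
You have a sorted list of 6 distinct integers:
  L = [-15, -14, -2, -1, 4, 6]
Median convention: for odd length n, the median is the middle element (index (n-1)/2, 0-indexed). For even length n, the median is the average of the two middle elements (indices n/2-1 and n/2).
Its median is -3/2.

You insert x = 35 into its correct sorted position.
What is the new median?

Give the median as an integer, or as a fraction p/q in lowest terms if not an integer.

Old list (sorted, length 6): [-15, -14, -2, -1, 4, 6]
Old median = -3/2
Insert x = 35
Old length even (6). Middle pair: indices 2,3 = -2,-1.
New length odd (7). New median = single middle element.
x = 35: 6 elements are < x, 0 elements are > x.
New sorted list: [-15, -14, -2, -1, 4, 6, 35]
New median = -1

Answer: -1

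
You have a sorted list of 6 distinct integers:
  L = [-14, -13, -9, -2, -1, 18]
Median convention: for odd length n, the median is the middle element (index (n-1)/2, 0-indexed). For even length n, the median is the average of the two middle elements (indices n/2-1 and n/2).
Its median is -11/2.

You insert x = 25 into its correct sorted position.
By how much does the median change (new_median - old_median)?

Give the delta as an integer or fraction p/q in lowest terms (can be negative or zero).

Old median = -11/2
After inserting x = 25: new sorted = [-14, -13, -9, -2, -1, 18, 25]
New median = -2
Delta = -2 - -11/2 = 7/2

Answer: 7/2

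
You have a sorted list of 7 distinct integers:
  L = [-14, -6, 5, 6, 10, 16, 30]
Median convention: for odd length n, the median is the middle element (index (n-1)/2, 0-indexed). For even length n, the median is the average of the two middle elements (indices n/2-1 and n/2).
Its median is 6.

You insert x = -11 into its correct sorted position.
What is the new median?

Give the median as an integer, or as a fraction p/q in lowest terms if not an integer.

Answer: 11/2

Derivation:
Old list (sorted, length 7): [-14, -6, 5, 6, 10, 16, 30]
Old median = 6
Insert x = -11
Old length odd (7). Middle was index 3 = 6.
New length even (8). New median = avg of two middle elements.
x = -11: 1 elements are < x, 6 elements are > x.
New sorted list: [-14, -11, -6, 5, 6, 10, 16, 30]
New median = 11/2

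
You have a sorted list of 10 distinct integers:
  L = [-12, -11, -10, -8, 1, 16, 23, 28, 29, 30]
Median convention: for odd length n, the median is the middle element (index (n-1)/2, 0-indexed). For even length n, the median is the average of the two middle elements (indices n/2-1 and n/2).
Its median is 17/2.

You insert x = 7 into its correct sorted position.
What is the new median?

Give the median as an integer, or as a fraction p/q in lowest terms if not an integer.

Old list (sorted, length 10): [-12, -11, -10, -8, 1, 16, 23, 28, 29, 30]
Old median = 17/2
Insert x = 7
Old length even (10). Middle pair: indices 4,5 = 1,16.
New length odd (11). New median = single middle element.
x = 7: 5 elements are < x, 5 elements are > x.
New sorted list: [-12, -11, -10, -8, 1, 7, 16, 23, 28, 29, 30]
New median = 7

Answer: 7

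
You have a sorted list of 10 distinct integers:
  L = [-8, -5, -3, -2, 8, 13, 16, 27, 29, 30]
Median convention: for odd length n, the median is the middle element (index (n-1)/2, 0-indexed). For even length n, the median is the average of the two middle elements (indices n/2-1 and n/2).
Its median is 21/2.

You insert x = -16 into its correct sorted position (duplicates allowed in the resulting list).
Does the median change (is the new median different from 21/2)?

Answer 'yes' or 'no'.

Answer: yes

Derivation:
Old median = 21/2
Insert x = -16
New median = 8
Changed? yes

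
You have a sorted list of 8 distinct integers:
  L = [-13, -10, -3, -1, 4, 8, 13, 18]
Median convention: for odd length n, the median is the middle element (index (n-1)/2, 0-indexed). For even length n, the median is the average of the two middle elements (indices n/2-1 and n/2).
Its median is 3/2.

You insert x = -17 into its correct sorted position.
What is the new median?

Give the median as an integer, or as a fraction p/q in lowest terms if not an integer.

Answer: -1

Derivation:
Old list (sorted, length 8): [-13, -10, -3, -1, 4, 8, 13, 18]
Old median = 3/2
Insert x = -17
Old length even (8). Middle pair: indices 3,4 = -1,4.
New length odd (9). New median = single middle element.
x = -17: 0 elements are < x, 8 elements are > x.
New sorted list: [-17, -13, -10, -3, -1, 4, 8, 13, 18]
New median = -1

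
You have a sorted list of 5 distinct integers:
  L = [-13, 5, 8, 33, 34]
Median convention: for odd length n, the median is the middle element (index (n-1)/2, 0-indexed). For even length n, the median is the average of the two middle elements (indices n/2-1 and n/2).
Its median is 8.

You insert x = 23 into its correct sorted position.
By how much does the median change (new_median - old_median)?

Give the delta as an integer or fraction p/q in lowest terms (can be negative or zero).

Old median = 8
After inserting x = 23: new sorted = [-13, 5, 8, 23, 33, 34]
New median = 31/2
Delta = 31/2 - 8 = 15/2

Answer: 15/2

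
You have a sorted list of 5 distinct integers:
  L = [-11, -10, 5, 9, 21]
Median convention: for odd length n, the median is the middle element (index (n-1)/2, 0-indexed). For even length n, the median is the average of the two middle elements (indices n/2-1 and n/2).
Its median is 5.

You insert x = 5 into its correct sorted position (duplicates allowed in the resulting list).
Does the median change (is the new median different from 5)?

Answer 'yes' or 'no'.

Answer: no

Derivation:
Old median = 5
Insert x = 5
New median = 5
Changed? no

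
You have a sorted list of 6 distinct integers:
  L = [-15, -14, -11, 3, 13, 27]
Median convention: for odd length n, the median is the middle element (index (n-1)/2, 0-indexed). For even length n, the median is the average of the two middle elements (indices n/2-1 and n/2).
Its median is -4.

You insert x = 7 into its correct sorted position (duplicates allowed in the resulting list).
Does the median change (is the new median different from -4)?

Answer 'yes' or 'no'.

Old median = -4
Insert x = 7
New median = 3
Changed? yes

Answer: yes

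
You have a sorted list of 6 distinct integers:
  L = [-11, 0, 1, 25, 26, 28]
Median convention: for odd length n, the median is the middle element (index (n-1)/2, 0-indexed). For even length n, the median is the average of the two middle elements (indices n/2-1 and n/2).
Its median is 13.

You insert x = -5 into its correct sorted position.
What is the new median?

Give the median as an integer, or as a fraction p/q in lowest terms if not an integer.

Answer: 1

Derivation:
Old list (sorted, length 6): [-11, 0, 1, 25, 26, 28]
Old median = 13
Insert x = -5
Old length even (6). Middle pair: indices 2,3 = 1,25.
New length odd (7). New median = single middle element.
x = -5: 1 elements are < x, 5 elements are > x.
New sorted list: [-11, -5, 0, 1, 25, 26, 28]
New median = 1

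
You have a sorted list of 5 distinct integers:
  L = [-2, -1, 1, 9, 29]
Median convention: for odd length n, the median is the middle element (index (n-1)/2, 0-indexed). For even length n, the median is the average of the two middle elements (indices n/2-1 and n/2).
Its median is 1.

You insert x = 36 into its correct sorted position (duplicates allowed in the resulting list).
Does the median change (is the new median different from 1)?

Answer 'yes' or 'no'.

Old median = 1
Insert x = 36
New median = 5
Changed? yes

Answer: yes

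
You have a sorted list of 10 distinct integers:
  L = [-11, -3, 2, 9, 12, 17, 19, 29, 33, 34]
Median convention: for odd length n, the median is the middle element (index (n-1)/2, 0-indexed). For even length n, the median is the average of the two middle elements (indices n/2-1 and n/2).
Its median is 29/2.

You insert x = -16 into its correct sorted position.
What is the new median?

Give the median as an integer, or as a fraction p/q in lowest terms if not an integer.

Old list (sorted, length 10): [-11, -3, 2, 9, 12, 17, 19, 29, 33, 34]
Old median = 29/2
Insert x = -16
Old length even (10). Middle pair: indices 4,5 = 12,17.
New length odd (11). New median = single middle element.
x = -16: 0 elements are < x, 10 elements are > x.
New sorted list: [-16, -11, -3, 2, 9, 12, 17, 19, 29, 33, 34]
New median = 12

Answer: 12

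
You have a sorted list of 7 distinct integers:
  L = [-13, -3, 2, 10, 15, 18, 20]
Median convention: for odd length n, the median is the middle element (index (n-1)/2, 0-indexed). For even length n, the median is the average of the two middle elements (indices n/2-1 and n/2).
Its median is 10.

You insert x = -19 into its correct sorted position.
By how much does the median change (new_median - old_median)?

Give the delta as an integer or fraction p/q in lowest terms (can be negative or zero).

Old median = 10
After inserting x = -19: new sorted = [-19, -13, -3, 2, 10, 15, 18, 20]
New median = 6
Delta = 6 - 10 = -4

Answer: -4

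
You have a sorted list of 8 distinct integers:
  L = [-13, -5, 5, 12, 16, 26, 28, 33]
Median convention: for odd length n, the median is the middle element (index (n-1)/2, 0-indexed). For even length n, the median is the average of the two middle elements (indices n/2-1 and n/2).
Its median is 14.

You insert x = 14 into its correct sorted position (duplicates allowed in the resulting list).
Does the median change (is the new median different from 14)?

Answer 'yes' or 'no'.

Old median = 14
Insert x = 14
New median = 14
Changed? no

Answer: no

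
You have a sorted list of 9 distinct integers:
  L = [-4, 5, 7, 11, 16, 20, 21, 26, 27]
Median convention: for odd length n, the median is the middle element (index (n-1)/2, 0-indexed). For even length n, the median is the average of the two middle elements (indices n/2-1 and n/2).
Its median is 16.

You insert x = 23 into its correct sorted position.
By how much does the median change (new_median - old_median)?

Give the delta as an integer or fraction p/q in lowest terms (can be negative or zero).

Old median = 16
After inserting x = 23: new sorted = [-4, 5, 7, 11, 16, 20, 21, 23, 26, 27]
New median = 18
Delta = 18 - 16 = 2

Answer: 2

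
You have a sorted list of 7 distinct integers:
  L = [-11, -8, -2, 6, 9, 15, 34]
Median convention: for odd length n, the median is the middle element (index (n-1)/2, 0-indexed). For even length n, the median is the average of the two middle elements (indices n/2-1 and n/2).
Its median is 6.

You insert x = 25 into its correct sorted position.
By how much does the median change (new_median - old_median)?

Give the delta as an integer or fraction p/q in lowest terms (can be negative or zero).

Answer: 3/2

Derivation:
Old median = 6
After inserting x = 25: new sorted = [-11, -8, -2, 6, 9, 15, 25, 34]
New median = 15/2
Delta = 15/2 - 6 = 3/2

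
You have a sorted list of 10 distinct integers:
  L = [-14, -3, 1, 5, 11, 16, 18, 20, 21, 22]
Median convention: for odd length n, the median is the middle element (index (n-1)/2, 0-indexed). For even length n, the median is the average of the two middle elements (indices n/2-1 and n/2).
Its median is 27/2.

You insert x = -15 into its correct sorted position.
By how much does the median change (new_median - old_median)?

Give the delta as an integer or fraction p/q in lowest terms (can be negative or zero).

Answer: -5/2

Derivation:
Old median = 27/2
After inserting x = -15: new sorted = [-15, -14, -3, 1, 5, 11, 16, 18, 20, 21, 22]
New median = 11
Delta = 11 - 27/2 = -5/2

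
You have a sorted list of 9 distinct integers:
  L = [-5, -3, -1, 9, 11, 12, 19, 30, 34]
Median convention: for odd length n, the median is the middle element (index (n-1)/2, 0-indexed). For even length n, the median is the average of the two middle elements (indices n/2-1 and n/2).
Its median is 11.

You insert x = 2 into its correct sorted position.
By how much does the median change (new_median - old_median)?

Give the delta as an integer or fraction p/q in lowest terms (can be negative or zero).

Old median = 11
After inserting x = 2: new sorted = [-5, -3, -1, 2, 9, 11, 12, 19, 30, 34]
New median = 10
Delta = 10 - 11 = -1

Answer: -1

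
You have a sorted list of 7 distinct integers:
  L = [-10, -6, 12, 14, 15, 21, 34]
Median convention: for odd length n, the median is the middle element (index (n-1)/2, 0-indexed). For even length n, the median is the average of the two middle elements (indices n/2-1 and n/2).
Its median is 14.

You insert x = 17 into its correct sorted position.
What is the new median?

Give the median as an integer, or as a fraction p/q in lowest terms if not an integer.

Old list (sorted, length 7): [-10, -6, 12, 14, 15, 21, 34]
Old median = 14
Insert x = 17
Old length odd (7). Middle was index 3 = 14.
New length even (8). New median = avg of two middle elements.
x = 17: 5 elements are < x, 2 elements are > x.
New sorted list: [-10, -6, 12, 14, 15, 17, 21, 34]
New median = 29/2

Answer: 29/2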